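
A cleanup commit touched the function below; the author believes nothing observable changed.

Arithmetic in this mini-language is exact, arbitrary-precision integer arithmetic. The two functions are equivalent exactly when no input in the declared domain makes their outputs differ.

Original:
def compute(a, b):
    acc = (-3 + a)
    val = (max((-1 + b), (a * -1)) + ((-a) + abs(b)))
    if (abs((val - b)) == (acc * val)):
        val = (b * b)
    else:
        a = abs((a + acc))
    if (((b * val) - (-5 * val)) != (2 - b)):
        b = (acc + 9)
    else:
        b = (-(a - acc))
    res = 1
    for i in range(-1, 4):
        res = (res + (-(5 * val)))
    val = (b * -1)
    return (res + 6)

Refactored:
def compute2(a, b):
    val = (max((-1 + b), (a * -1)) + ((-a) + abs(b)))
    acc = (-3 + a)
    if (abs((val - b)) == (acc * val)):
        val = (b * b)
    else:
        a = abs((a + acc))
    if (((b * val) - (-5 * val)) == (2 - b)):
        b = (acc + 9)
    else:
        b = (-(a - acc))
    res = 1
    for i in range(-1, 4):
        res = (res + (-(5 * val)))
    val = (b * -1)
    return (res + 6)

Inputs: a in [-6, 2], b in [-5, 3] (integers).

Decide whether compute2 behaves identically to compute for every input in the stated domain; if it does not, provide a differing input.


Although `(((b * val) - (-5 * val)) != (2 - b))` became `(((b * val) - (-5 * val)) == (2 - b))`, no input in the stated domain can expose it.
As a probe, take a=2, b=-4: compute runs acc = -1; val = 0; (abs((val - b)) == (acc * val)) -> false; a = 1; (((b * val) - (-5 * val)) != (2 - b)) -> true; b = 8; res = 1; [i=-1]; res = 1; [i=0]; res = 1; [i=1]; res = 1; [i=2]; res = 1; [i=3]; res = 1; val = -8; return 7; compute2 runs val = 0; acc = -1; (abs((val - b)) == (acc * val)) -> false; a = 1; (((b * val) - (-5 * val)) == (2 - b)) -> false; b = -2; res = 1; [i=-1]; res = 1; [i=0]; res = 1; [i=1]; res = 1; [i=2]; res = 1; [i=3]; res = 1; val = 2; return 7; both end at 7.
Across all 81 domain points the two functions coincide.
verdict: equivalent


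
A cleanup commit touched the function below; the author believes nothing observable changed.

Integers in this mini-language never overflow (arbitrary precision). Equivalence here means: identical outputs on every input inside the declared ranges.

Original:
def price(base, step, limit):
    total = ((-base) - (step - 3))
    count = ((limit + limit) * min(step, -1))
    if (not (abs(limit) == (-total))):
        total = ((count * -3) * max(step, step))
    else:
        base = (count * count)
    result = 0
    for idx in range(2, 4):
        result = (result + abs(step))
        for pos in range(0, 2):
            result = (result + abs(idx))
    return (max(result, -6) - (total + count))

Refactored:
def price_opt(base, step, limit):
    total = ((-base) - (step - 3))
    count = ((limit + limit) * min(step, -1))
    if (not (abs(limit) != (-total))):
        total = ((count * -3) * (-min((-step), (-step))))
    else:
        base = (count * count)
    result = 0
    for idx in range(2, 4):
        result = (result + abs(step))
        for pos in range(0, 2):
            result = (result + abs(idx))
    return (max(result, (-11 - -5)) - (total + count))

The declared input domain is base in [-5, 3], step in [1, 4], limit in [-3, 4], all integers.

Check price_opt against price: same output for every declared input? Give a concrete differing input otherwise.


On input base=-5, step=1, limit=-3, price returns 24 while price_opt returns -1.
verdict: not equivalent; witness: base=-5, step=1, limit=-3


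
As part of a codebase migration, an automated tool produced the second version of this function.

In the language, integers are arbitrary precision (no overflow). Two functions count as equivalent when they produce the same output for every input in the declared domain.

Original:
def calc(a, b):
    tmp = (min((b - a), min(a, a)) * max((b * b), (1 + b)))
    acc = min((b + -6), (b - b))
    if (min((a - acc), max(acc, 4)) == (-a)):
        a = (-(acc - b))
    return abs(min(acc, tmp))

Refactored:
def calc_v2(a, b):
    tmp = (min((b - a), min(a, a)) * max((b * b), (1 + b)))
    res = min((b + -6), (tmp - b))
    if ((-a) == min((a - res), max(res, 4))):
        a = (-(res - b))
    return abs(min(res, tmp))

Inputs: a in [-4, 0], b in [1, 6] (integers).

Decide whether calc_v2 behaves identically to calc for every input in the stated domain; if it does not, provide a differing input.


The rewrite breaks on a=-4, b=1, where the results are 8 and 9.
calc: tmp becomes -8; next acc becomes -5; next (min((a - acc), max(acc, 4)) == (-a)) evaluates to false; next final value 8
calc_v2: tmp becomes -8; next res becomes -9; next ((-a) == min((a - res), max(res, 4))) evaluates to true; next a becomes 10; next final value 9
verdict: not equivalent; witness: a=-4, b=1


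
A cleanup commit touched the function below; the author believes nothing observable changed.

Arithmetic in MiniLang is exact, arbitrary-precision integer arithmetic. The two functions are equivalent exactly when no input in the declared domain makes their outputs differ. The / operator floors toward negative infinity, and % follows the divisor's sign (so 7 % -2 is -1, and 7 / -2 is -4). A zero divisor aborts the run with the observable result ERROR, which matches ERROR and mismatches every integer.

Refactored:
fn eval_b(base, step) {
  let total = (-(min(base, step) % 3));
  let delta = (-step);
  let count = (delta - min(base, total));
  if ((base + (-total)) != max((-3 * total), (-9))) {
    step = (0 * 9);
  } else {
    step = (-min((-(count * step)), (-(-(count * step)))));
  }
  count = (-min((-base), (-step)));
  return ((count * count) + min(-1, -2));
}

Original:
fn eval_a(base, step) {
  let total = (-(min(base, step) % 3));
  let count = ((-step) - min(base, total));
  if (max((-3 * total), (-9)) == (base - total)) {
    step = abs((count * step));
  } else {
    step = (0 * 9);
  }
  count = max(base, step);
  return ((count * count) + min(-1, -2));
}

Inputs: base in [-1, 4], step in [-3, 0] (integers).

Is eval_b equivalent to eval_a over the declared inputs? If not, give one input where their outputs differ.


Side by side, the visible changes include: statement counts differ, and local variable names differ, and min/max/abs usage differs, and comparison usage differs, and arithmetic usage differs.
Spot check at base=2, step=-3 — eval_a: total := 0 | count := 3 | (max((-3 * total), (-9)) == (base - total)): false | step := 0 | count := 2 | result 2. eval_b: total := 0 | delta := 3 | count := 3 | ((base + (-total)) != max((-3 * total), (-9))): true | step := 0 | count := 2 | result 2. Both give 2.
An exhaustive pass over the 24 declared inputs shows identical outputs.
verdict: equivalent


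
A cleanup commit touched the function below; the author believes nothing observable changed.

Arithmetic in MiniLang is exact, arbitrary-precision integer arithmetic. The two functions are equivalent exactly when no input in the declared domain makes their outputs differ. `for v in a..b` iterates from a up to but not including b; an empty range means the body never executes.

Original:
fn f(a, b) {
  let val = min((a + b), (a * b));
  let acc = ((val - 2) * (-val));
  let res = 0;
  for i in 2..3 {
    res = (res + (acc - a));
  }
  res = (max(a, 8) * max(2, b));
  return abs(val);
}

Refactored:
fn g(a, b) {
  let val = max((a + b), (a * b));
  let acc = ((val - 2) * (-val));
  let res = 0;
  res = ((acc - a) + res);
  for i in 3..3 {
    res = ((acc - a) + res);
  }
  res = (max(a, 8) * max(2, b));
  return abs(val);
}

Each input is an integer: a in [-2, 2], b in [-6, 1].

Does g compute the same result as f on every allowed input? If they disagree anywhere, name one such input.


These are not equivalent — on a=-2, b=-6 the outputs split (8 vs 12).
f: val := -8 | acc := -80 | res := 0 | iter i=2: | res := -78 | res := 16 | result 8
g: val := 12 | acc := -120 | res := 0 | res := -118 | loop over i: empty range | res := 16 | result 12
verdict: not equivalent; witness: a=-2, b=-6


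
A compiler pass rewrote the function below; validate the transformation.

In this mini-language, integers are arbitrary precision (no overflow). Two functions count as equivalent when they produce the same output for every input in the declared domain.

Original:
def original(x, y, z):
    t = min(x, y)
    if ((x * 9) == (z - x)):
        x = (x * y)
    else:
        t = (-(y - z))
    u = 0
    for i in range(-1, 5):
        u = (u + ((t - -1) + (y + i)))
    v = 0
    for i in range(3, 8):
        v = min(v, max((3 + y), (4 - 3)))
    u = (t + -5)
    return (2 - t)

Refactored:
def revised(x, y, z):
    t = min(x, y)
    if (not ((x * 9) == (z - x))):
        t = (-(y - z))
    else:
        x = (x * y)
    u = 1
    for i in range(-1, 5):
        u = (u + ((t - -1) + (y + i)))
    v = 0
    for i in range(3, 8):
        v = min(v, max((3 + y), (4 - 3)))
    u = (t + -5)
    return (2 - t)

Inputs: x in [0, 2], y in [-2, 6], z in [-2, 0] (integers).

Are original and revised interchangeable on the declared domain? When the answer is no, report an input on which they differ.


The edit looks behavioral (`0` became `1`), but over these ranges it never changes the outcome; all 81 inputs agree.
verdict: equivalent


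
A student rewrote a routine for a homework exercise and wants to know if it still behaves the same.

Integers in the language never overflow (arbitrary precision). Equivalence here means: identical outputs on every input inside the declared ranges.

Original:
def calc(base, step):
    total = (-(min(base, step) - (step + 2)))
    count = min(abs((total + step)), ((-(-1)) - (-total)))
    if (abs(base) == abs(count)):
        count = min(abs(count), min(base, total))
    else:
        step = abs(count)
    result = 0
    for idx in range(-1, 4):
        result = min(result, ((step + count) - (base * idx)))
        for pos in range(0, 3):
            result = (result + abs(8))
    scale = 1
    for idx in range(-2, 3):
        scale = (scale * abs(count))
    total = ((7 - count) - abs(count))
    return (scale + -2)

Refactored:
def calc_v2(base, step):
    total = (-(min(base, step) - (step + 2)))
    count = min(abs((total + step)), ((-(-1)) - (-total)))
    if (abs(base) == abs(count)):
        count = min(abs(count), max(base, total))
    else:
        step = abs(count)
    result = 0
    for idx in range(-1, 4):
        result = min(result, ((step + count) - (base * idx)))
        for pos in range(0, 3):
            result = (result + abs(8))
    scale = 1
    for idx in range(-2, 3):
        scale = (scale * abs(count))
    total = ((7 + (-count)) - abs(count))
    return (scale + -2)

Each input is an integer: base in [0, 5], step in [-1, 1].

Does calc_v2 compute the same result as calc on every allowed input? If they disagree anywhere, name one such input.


At base=3, step=1: calc gives 30, calc_v2 gives 241.
verdict: not equivalent; witness: base=3, step=1


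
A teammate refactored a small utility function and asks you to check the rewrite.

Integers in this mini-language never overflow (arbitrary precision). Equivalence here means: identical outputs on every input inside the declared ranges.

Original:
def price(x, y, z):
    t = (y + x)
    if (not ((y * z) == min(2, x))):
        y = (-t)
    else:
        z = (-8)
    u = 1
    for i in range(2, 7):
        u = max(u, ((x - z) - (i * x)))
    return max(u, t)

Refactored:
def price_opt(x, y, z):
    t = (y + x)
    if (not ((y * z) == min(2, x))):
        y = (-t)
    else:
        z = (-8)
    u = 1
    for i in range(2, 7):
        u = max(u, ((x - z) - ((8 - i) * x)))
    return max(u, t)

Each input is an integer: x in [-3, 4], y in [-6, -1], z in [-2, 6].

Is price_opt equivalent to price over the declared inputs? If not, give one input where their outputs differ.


This is a faithful refactor — arithmetic usage differs; also constant usage differs, but the computed results match everywhere.
Tracing x=-3, y=-6, z=3: price: t = -9; (not ((y * z) == min(2, x))) -> true; y = 9; u = 1; [i=2]; u = 1; [i=3]; u = 3; [i=4]; u = 6; [i=5]; u = 9; [i=6]; u = 12; return 12 | price_opt: t = -9; (not ((y * z) == min(2, x))) -> true; y = 9; u = 1; [i=2]; u = 12; [i=3]; u = 12; [i=4]; u = 12; [i=5]; u = 12; [i=6]; u = 12; return 12 — matching result 12.
An exhaustive pass over the 432 declared inputs shows identical outputs.
verdict: equivalent


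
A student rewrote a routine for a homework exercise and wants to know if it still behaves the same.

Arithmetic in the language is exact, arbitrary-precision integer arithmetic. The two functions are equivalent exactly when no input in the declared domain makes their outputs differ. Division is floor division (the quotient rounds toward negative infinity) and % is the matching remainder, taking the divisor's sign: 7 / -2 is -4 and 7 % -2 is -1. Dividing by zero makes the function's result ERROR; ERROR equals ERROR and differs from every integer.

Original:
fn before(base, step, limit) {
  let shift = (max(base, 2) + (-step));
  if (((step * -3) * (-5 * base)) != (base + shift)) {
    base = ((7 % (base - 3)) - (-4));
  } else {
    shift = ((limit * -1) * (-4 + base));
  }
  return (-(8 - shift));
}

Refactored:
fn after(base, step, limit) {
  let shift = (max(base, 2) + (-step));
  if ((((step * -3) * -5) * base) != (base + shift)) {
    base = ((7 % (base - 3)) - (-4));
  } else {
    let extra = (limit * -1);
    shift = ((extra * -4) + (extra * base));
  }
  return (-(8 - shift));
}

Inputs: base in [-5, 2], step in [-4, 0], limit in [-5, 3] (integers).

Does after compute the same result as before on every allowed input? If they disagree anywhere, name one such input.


Comparing the listings, the differences include: local variable names differ; also statement counts differ; also arithmetic usage differs.
Tracing base=-3, step=0, limit=-5: before: shift becomes 2; next (((step * -3) * (-5 * base)) != (base + shift)) evaluates to true; next base becomes -1; next final value -6 | after: shift becomes 2; next ((((step * -3) * -5) * base) != (base + shift)) evaluates to true; next base becomes -1; next final value -6 — matching result -6.
Checked all 360 inputs in the declared domain: the outputs agree on every one.
verdict: equivalent


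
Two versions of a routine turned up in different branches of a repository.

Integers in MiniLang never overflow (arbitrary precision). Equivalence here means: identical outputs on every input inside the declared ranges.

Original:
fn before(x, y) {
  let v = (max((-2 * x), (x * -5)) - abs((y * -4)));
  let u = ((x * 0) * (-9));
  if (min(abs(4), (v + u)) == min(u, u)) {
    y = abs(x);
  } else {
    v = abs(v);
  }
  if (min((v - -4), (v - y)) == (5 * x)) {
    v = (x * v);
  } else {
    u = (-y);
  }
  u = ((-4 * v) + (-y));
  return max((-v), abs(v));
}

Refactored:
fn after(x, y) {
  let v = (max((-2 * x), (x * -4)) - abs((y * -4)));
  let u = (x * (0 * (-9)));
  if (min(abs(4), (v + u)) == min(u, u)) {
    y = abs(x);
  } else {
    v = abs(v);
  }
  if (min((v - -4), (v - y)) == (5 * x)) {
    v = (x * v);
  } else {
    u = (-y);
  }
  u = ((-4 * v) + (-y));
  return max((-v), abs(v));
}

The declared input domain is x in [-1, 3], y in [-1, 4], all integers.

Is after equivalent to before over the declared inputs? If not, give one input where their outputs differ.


Not equivalent: x=-1, y=-1 separates them (1 vs 0).
before: v=1, then u=0, then (min(abs(4), (v + u)) == min(u, u)) is false, then v=1, then (min((v - -4), (v - y)) == (5 * x)) is false, then u=1, then u=-3, then returns 1
after: v=0, then u=0, then (min(abs(4), (v + u)) == min(u, u)) is true, then y=1, then (min((v - -4), (v - y)) == (5 * x)) is false, then u=-1, then u=-1, then returns 0
verdict: not equivalent; witness: x=-1, y=-1


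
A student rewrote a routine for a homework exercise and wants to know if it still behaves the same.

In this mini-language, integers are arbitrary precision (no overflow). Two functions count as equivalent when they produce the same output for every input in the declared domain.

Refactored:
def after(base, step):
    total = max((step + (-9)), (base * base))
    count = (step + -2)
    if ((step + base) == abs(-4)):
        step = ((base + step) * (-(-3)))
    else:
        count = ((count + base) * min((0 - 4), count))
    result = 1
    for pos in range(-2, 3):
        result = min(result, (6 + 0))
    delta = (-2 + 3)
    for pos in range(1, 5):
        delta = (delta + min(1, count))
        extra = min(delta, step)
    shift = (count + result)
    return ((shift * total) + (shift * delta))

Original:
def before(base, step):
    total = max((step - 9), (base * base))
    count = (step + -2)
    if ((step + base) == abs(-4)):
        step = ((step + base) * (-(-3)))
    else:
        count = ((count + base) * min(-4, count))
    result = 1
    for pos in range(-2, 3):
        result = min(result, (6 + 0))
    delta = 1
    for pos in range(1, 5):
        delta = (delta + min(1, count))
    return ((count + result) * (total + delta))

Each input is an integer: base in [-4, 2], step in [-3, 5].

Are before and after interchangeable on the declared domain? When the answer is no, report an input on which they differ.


Although min/max/abs usage differs, statement counts differ, constant usage differs, arithmetic usage differs, local variable names differ, 63/63 inputs agree.
verdict: equivalent


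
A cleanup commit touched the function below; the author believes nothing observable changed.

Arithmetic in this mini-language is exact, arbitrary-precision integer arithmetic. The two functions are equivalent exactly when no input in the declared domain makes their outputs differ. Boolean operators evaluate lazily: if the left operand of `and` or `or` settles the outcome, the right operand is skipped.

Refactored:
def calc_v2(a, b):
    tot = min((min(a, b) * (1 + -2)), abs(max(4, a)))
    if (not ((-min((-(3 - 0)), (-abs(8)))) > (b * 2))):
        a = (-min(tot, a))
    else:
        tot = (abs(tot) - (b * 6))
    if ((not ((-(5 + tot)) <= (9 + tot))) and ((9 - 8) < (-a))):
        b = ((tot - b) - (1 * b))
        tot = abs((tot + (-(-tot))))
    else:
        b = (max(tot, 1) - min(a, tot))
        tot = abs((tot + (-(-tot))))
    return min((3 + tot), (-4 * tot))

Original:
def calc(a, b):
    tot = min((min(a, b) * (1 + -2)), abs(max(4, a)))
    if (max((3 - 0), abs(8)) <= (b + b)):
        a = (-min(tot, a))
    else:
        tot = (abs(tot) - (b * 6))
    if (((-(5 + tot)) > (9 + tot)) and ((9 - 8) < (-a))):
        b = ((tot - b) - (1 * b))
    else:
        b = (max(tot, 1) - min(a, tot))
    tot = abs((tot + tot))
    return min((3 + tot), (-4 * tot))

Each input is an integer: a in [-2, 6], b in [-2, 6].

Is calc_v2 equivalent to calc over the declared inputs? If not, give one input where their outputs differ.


Comparing the listings, the differences include: min/max/abs usage differs, and arithmetic usage differs, and statement counts differ, and constant usage differs, and boolean connective usage differs.
One worked example (a=-1, b=2) — calc: tot=1, then (max((3 - 0), abs(8)) <= (b + b)) is false, then tot=-11, then (((-(5 + tot)) > (9 + tot)) and ((9 - 8) < (-a))) is false, then b=12, then tot=22, then returns -88; calc_v2: tot=1, then (not ((-min((-(3 - 0)), (-abs(8)))) > (b * 2))) is false, then tot=-11, then ((not ((-(5 + tot)) <= (9 + tot))) and ((9 - 8) < (-a))) is false, then b=12, then tot=22, then returns -88; agreement on -88.
Every one of the 81 inputs gives matching results.
verdict: equivalent


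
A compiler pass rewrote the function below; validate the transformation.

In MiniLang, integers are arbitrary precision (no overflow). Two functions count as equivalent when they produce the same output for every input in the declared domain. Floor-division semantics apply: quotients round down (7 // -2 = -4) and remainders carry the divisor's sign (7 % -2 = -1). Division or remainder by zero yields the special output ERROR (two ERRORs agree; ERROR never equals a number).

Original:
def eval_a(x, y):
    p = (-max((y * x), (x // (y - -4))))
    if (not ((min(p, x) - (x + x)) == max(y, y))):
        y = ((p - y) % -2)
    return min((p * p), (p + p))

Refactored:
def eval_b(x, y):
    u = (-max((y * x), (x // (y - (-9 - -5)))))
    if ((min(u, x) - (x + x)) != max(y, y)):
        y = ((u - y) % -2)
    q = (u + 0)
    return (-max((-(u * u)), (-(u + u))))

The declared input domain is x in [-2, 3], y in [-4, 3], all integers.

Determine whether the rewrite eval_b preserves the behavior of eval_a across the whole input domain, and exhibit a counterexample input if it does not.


Comparing the listings, the differences include: min/max/abs usage differs; also local variable names differ; also statement counts differ; also constant usage differs; also comparison usage differs; also arithmetic usage differs; also boolean connective usage differs.
As a probe, take x=0, y=0: eval_a runs p becomes 0; next (not ((min(p, x) - (x + x)) == max(y, y))) evaluates to false; next final value 0; eval_b runs u becomes 0; next ((min(u, x) - (x + x)) != max(y, y)) evaluates to false; next q becomes 0; next final value 0; both end at 0.
Across all 48 domain points the two functions coincide.
verdict: equivalent


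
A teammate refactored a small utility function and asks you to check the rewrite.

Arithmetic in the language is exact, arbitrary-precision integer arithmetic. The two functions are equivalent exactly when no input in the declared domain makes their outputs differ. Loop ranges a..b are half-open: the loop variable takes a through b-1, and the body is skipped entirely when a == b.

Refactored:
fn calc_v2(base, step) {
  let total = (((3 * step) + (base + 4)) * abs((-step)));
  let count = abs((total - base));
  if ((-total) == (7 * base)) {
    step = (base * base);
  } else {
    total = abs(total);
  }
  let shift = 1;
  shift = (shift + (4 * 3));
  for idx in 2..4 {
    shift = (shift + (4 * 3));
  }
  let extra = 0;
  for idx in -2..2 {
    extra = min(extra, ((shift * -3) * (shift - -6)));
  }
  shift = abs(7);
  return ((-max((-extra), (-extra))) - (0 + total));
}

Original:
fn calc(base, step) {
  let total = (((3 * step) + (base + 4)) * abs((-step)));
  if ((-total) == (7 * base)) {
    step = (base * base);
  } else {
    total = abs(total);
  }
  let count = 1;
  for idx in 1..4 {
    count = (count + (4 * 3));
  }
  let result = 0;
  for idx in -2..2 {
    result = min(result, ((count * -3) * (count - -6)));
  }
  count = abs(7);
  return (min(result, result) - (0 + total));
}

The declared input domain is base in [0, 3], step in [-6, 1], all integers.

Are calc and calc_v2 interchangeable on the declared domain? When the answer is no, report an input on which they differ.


Although min/max/abs usage differs; and arithmetic usage differs; and loop structure differs; and statement counts differ; and constant usage differs; and local variable names differ, 32/32 inputs agree.
verdict: equivalent


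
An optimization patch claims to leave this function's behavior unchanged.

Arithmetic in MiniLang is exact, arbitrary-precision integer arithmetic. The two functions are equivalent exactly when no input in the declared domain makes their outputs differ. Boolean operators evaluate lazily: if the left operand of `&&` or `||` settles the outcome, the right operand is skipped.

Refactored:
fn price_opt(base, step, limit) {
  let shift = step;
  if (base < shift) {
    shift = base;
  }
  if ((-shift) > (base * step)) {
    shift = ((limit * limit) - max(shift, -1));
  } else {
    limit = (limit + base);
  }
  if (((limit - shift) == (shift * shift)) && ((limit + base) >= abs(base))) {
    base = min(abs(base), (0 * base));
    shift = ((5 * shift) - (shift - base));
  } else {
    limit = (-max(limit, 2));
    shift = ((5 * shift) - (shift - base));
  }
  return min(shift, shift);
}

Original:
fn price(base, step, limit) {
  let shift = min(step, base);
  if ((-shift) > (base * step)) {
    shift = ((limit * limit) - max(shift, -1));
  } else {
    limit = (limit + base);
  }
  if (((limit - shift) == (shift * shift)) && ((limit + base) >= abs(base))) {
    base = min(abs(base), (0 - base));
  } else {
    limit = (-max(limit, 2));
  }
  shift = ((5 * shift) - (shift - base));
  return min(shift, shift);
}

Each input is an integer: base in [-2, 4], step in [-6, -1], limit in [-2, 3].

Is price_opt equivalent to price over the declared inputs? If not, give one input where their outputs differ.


Not equivalent: base=-1, step=-2, limit=3 separates them (-7 vs -8).
price: shift=-2, then ((-shift) > (base * step)) is false, then limit=2, then (((limit - shift) == (shift * shift)) && ((limit + base) >= abs(base))) is true, then base=1, then shift=-7, then returns -7
price_opt: shift=-2, then (base < shift) is false, then ((-shift) > (base * step)) is false, then limit=2, then (((limit - shift) == (shift * shift)) && ((limit + base) >= abs(base))) is true, then base=0, then shift=-8, then returns -8
verdict: not equivalent; witness: base=-1, step=-2, limit=3


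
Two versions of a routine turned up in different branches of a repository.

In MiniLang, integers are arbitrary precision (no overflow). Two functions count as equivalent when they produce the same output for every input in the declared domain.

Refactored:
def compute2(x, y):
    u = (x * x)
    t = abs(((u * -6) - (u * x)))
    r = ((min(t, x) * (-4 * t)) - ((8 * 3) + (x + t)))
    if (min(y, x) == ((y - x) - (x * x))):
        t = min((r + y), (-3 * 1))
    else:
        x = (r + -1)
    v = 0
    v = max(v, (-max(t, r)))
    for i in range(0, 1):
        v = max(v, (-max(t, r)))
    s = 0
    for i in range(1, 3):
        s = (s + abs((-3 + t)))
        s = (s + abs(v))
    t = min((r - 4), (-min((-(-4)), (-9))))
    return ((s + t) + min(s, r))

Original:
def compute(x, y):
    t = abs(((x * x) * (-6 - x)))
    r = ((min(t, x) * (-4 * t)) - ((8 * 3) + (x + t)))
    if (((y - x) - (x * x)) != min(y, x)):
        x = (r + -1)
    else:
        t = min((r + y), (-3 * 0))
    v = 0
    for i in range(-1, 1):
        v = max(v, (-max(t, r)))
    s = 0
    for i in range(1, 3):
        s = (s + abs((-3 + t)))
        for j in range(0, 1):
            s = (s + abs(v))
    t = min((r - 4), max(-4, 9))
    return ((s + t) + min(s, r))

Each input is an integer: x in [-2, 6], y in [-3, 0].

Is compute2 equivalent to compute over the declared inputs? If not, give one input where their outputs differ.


Input x=-2, y=0: 21 from compute versus 33 from compute2.
verdict: not equivalent; witness: x=-2, y=0


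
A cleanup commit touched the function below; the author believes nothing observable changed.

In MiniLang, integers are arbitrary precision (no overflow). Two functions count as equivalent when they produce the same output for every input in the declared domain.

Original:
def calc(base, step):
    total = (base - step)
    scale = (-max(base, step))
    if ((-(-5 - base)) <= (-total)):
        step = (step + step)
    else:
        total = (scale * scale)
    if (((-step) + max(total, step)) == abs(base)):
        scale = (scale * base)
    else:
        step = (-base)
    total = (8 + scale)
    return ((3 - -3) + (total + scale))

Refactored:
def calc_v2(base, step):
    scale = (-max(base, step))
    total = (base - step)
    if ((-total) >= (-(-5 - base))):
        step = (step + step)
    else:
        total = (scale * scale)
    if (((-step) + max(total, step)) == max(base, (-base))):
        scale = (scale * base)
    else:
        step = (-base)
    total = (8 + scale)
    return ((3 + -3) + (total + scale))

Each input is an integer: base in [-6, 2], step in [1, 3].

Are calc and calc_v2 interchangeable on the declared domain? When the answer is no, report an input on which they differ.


Run the pair on base=-6, step=1.
calc: total = -7; scale = -1; ((-(-5 - base)) <= (-total)) -> true; step = 2; (((-step) + max(total, step)) == abs(base)) -> false; step = 6; total = 7; return 12
calc_v2: scale = -1; total = -7; ((-total) >= (-(-5 - base))) -> true; step = 2; (((-step) + max(total, step)) == max(base, (-base))) -> false; step = 6; total = 7; return 6
12 vs 6 — the two versions disagree here.
verdict: not equivalent; witness: base=-6, step=1


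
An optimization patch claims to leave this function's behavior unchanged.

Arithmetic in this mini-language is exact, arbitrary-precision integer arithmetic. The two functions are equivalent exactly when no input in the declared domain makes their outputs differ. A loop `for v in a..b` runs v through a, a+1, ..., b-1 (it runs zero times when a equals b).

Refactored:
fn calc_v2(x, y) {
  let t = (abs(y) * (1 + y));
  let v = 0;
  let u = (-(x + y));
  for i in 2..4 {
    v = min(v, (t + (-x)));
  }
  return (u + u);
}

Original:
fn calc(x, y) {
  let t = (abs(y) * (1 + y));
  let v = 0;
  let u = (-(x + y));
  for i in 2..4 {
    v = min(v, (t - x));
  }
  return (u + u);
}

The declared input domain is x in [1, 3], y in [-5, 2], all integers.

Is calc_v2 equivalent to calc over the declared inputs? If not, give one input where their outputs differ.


Reading the diff, among the changes: arithmetic usage differs.
As a probe, take x=3, y=-5: calc runs t = -20; v = 0; u = 2; [i=2]; v = -23; [i=3]; v = -23; return 4; calc_v2 runs t = -20; v = 0; u = 2; [i=2]; v = -23; [i=3]; v = -23; return 4; both end at 4.
Sweeping the whole domain (24 inputs) finds no disagreement.
verdict: equivalent


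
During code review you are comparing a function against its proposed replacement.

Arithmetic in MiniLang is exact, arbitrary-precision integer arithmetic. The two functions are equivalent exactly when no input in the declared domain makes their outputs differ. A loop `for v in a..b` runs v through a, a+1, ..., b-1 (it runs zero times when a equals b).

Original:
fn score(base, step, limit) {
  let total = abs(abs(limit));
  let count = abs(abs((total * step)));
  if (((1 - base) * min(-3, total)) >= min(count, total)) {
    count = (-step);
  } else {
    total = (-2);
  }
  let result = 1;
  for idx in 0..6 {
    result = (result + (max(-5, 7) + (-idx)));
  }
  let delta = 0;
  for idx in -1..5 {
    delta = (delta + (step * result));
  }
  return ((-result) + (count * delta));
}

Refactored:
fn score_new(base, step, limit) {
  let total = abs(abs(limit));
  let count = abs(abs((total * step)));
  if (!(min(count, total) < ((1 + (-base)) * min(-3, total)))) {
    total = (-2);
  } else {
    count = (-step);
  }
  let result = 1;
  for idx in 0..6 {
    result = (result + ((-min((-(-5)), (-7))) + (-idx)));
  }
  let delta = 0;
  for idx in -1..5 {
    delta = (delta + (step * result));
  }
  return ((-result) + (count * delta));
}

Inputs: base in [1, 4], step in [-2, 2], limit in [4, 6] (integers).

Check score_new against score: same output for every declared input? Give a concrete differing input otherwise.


Try base=3, step=-2, limit=6.
score: total = 6; count = 12; (((1 - base) * min(-3, total)) >= min(count, total)) -> true; count = 2; result = 1; [idx=0]; result = 8; [idx=1]; result = 14; [idx=2]; result = 19; [idx=3]; result = 23; [idx=4]; result = 26; [idx=5]; result = 28; delta = 0; [idx=-1]; delta = -56; [idx=0]; delta = -112; [idx=1]; delta = -168; [idx=2]; delta = -224; [idx=3]; delta = -280; [idx=4]; delta = -336; return -700
score_new: total = 6; count = 12; (!(min(count, total) < ((1 + (-base)) * min(-3, total)))) -> true; total = -2; result = 1; [idx=0]; result = 8; [idx=1]; result = 14; [idx=2]; result = 19; [idx=3]; result = 23; [idx=4]; result = 26; [idx=5]; result = 28; delta = 0; [idx=-1]; delta = -56; [idx=0]; delta = -112; [idx=1]; delta = -168; [idx=2]; delta = -224; [idx=3]; delta = -280; [idx=4]; delta = -336; return -4060
-700 != -4060, so the rewrite changes behavior.
verdict: not equivalent; witness: base=3, step=-2, limit=6


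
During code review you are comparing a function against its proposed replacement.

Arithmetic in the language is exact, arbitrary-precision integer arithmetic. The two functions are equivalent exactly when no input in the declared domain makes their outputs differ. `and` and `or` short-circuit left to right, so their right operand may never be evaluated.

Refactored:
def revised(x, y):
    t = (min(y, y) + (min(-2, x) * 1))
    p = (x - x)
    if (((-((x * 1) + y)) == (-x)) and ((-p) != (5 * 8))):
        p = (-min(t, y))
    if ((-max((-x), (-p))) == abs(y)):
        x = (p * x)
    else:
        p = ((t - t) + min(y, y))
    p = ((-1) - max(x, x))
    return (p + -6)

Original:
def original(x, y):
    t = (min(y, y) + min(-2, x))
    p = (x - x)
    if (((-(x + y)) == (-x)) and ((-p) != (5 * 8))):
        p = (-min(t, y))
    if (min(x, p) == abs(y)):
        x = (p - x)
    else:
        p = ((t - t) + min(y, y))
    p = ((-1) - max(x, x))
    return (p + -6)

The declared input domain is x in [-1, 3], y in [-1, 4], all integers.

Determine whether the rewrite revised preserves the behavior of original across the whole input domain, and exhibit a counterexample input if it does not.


These are not equivalent — on x=0, y=0 the outputs split (-9 vs -7).
original: t := -2 | p := 0 | (((-(x + y)) == (-x)) and ((-p) != (5 * 8))): true | p := 2 | (min(x, p) == abs(y)): true | x := 2 | p := -3 | result -9
revised: t := -2 | p := 0 | (((-((x * 1) + y)) == (-x)) and ((-p) != (5 * 8))): true | p := 2 | ((-max((-x), (-p))) == abs(y)): true | x := 0 | p := -1 | result -7
verdict: not equivalent; witness: x=0, y=0


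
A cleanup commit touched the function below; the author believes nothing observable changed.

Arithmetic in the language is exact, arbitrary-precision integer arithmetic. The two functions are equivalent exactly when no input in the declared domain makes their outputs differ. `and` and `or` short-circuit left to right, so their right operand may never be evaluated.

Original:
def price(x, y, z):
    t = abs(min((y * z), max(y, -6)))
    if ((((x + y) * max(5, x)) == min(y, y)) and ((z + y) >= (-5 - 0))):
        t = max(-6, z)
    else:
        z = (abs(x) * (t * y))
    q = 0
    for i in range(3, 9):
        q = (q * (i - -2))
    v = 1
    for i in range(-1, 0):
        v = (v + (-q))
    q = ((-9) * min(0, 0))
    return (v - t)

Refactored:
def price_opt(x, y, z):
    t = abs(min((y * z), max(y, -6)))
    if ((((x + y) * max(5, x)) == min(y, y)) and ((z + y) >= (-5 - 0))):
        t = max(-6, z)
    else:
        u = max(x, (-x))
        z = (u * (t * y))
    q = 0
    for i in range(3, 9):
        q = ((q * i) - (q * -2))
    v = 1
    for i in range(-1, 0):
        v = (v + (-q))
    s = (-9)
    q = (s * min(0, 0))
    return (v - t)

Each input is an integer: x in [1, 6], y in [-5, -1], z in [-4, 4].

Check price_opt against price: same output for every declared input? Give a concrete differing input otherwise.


Behavior is preserved: although local variable names differ; min/max/abs usage differs; statement counts differ; arithmetic usage differs, the outputs never diverge.
As a probe, take x=1, y=-5, z=-3: price runs t becomes 5; next ((((x + y) * max(5, x)) == min(y, y)) and ((z + y) >= (-5 - 0))) evaluates to false; next z becomes -25; next q becomes 0; next at i=3:; next q becomes 0; next at i=4:; next q becomes 0; next at i=5:; next q becomes 0; next at i=6:; next q becomes 0; next at i=7:; next q becomes 0; next at i=8:; next q becomes 0; next v becomes 1; next at i=-1:; next v becomes 1; next q becomes 0; next final value -4; price_opt runs t becomes 5; next ((((x + y) * max(5, x)) == min(y, y)) and ((z + y) >= (-5 - 0))) evaluates to false; next u becomes 1; next z becomes -25; next q becomes 0; next at i=3:; next q becomes 0; next at i=4:; next q becomes 0; next at i=5:; next q becomes 0; next at i=6:; next q becomes 0; next at i=7:; next q becomes 0; next at i=8:; next q becomes 0; next v becomes 1; next at i=-1:; next v becomes 1; next s becomes -9; next q becomes 0; next final value -4; both end at -4.
An exhaustive pass over the 270 declared inputs shows identical outputs.
verdict: equivalent


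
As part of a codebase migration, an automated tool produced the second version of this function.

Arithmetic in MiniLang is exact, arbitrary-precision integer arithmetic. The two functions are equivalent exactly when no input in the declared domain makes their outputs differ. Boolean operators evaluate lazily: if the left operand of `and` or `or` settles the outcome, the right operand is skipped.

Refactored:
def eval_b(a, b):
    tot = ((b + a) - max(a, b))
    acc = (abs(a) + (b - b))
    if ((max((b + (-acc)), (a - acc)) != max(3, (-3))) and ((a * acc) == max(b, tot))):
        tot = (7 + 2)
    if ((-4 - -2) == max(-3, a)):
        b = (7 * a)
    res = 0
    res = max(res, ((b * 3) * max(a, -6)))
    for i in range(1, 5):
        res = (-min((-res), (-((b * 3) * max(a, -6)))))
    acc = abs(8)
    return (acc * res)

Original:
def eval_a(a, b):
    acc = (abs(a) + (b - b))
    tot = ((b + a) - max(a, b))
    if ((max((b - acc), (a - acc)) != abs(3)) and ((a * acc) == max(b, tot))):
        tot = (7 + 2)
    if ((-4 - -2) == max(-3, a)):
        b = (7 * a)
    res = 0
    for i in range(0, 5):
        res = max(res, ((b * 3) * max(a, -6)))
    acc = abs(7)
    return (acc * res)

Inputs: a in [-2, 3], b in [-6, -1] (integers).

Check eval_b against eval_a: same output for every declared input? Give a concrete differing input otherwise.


There is a counterexample at a=-2, b=-6: 588 on one side, 672 on the other.
eval_a: acc becomes 2; next tot becomes -6; next ((max((b - acc), (a - acc)) != abs(3)) and ((a * acc) == max(b, tot))) evaluates to false; next ((-4 - -2) == max(-3, a)) evaluates to true; next b becomes -14; next res becomes 0; next at i=0:; next res becomes 84; next at i=1:; next res becomes 84; next at i=2:; next res becomes 84; next at i=3:; next res becomes 84; next at i=4:; next res becomes 84; next acc becomes 7; next final value 588
eval_b: tot becomes -6; next acc becomes 2; next ((max((b + (-acc)), (a - acc)) != max(3, (-3))) and ((a * acc) == max(b, tot))) evaluates to false; next ((-4 - -2) == max(-3, a)) evaluates to true; next b becomes -14; next res becomes 0; next res becomes 84; next at i=1:; next res becomes 84; next at i=2:; next res becomes 84; next at i=3:; next res becomes 84; next at i=4:; next res becomes 84; next acc becomes 8; next final value 672
verdict: not equivalent; witness: a=-2, b=-6


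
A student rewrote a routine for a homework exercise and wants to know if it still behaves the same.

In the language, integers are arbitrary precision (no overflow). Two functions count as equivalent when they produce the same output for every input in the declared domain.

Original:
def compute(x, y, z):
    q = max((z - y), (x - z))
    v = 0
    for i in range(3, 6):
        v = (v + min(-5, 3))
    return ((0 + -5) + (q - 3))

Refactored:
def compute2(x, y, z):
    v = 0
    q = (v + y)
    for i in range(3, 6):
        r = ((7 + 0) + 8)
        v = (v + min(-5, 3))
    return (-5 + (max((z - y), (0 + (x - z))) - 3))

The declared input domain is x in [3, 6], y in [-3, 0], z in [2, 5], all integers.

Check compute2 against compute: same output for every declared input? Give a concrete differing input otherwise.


Reading the diff, among the changes: arithmetic usage differs; statement counts differ; local variable names differ; constant usage differs.
As a probe, take x=5, y=0, z=4: compute runs q becomes 4; next v becomes 0; next at i=3:; next v becomes -5; next at i=4:; next v becomes -10; next at i=5:; next v becomes -15; next final value -4; compute2 runs v becomes 0; next q becomes 0; next at i=3:; next r becomes 15; next v becomes -5; next at i=4:; next r becomes 15; next v becomes -10; next at i=5:; next r becomes 15; next v becomes -15; next final value -4; both end at -4.
Every one of the 64 inputs gives matching results.
verdict: equivalent


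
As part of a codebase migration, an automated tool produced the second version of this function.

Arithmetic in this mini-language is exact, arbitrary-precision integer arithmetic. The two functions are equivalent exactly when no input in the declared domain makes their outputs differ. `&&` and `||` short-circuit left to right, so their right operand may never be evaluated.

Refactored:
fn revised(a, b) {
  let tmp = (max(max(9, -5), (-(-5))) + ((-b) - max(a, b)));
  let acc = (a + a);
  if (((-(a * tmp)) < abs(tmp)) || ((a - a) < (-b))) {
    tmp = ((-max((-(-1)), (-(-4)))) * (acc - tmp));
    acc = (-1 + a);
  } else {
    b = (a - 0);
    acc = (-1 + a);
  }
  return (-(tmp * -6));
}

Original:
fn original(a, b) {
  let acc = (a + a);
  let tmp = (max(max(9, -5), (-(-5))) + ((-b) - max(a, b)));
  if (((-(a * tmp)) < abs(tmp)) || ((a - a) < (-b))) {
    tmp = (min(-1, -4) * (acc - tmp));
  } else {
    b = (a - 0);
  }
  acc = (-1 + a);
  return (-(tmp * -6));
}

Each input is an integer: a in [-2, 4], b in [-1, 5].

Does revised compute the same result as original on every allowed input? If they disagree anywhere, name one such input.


This is a faithful refactor — constant usage differs; also arithmetic usage differs; also min/max/abs usage differs; also statement counts differ, but the computed results match everywhere.
Tracing a=0, b=0: original: acc becomes 0; next tmp becomes 9; next (((-(a * tmp)) < abs(tmp)) || ((a - a) < (-b))) evaluates to true; next tmp becomes 36; next acc becomes -1; next final value 216 | revised: tmp becomes 9; next acc becomes 0; next (((-(a * tmp)) < abs(tmp)) || ((a - a) < (-b))) evaluates to true; next tmp becomes 36; next acc becomes -1; next final value 216 — matching result 216.
Checked all 49 inputs in the declared domain: the outputs agree on every one.
verdict: equivalent
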